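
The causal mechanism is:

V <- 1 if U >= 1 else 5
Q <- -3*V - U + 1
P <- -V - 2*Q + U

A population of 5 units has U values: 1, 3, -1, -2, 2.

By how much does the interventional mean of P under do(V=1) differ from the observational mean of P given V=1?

do(V=1) breaks V's dependence on U. With V=1 fixed, P across the units is 6, 12, 0, -3, 9, mean 4.8.
Observing V=1 restricts to units where V's equation naturally yields 1: U ∈ {1, 3, 2}. In that subpopulation P = 6, 12, 9, mean 9.
Difference = 4.8 − 9 = -4.2.

-4.2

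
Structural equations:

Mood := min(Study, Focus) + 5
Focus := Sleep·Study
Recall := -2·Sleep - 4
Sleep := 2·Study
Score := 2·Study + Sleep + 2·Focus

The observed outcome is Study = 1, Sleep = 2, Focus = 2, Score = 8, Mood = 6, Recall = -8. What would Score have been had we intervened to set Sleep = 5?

17

Under do(Sleep=5), the mechanism Sleep := 2·Study is discarded; Sleep is fixed at 5.
Focus = Sleep·Study  [with Sleep=5, Study=1]  = 5
Score = 2·Study + Sleep + 2·Focus  [with Study=1, Sleep=5, Focus=5]  = 17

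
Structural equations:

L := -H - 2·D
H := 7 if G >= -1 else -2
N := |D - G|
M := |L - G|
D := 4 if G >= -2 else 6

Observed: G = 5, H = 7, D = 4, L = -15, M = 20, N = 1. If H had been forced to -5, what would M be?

8

do(H=-5) replaces the equation H := 7 if G >= -1 else -2 with the constant H = -5.
D = 4 if G >= -2 else 6  [with G=5]  = 4
L = -H - 2·D  [with H=-5, D=4]  = -3
M = |L - G|  [with L=-3, G=5]  = 8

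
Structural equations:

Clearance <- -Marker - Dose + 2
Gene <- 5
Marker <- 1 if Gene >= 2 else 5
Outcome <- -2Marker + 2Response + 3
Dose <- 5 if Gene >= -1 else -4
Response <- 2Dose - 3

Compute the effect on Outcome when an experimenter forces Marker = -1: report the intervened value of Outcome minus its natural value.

4

The intervention breaks the incoming arrows to Marker: Marker <- 1 if Gene >= 2 else 5 no longer applies, and Marker = -1.
Dose = 5 if Gene >= -1 else -4  [with Gene=5]  = 5
Response = 2Dose - 3  [with Dose=5]  = 7
Outcome = -2Marker + 2Response + 3  [with Marker=-1, Response=7]  = 19
Without intervention: Dose = 5 if Gene >= -1 else -4  [with Gene=5]  = 5; Marker = 1 if Gene >= 2 else 5  [with Gene=5]  = 1; Response = 2Dose - 3  [with Dose=5]  = 7; Outcome = -2Marker + 2Response + 3  [with Marker=1, Response=7]  = 15.
Change = 19 − 15 = 4.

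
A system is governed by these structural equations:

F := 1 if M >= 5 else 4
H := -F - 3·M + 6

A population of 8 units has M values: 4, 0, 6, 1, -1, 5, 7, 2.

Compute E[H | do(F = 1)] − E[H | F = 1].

9

Every unit gets F=1 under the intervention. H values become -7, 5, -13, 2, 8, -10, -16, -1; E[H|do(F=1)] = -4.
Observing F=1 restricts to units where F's equation naturally yields 1: M ∈ {6, 5, 7}. In that subpopulation H = -13, -10, -16, mean -13.
Difference = -4 − (-13) = 9.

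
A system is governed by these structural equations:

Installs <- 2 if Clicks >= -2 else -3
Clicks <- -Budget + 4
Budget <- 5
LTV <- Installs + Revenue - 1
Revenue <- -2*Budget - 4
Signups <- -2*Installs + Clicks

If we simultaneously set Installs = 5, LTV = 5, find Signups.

-11

Setting Installs = 5, LTV = 5 by intervention discards those variables' equations.
Clicks = -Budget + 4  [with Budget=5]  = -1
Signups = -2*Installs + Clicks  [with Installs=5, Clicks=-1]  = -11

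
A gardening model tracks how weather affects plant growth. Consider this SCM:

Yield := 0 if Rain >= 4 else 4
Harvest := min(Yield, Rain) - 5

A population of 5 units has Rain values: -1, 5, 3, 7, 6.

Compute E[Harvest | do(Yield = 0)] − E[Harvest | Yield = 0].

-0.2

Every unit gets Yield=0 under the intervention. Harvest values become -6, -5, -5, -5, -5; E[Harvest|do(Yield=0)] = -5.2.
Observing Yield=0 restricts to units where Yield's equation naturally yields 0: Rain ∈ {5, 7, 6}. In that subpopulation Harvest = -5, -5, -5, mean -5.
Difference = -5.2 − (-5) = -0.2.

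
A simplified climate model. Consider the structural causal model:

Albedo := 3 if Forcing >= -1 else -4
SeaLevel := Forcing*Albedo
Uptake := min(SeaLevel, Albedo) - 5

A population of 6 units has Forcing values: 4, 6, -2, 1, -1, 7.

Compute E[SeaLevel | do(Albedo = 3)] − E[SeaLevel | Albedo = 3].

-2.7

Under do(Albedo=3), Albedo's equation is replaced by Albedo=3 for every unit. Per-unit SeaLevel: 12, 18, -6, 3, -3, 21. Mean = 7.5.
Conditioning on Albedo=3 selects the 5 unit(s) with Forcing ∈ {4, 6, 1, -1, 7}. Their SeaLevel values: 12, 18, 3, -3, 21. Mean = 10.2.
Difference = 7.5 − 10.2 = -2.7.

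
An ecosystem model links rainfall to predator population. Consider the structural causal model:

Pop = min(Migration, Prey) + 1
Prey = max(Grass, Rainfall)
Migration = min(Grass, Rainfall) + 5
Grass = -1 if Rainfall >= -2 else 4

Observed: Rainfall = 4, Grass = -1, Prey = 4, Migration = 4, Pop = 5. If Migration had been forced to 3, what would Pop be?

4

Intervening sets Migration = 3 and removes its equation (Migration = min(Grass, Rainfall) + 5).
Grass = -1 if Rainfall >= -2 else 4  [with Rainfall=4]  = -1
Prey = max(Grass, Rainfall)  [with Grass=-1, Rainfall=4]  = 4
Pop = min(Migration, Prey) + 1  [with Migration=3, Prey=4]  = 4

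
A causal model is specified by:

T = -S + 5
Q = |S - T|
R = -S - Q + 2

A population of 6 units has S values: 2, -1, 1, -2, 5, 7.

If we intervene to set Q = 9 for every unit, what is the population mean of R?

-9

Under do(Q=9), Q's equation is replaced by Q=9 for every unit. Per-unit R: -9, -6, -8, -5, -12, -14. Mean = -9.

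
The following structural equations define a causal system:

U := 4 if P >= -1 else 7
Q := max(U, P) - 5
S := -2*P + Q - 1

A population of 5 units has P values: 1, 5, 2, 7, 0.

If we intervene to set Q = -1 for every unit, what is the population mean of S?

-8

Every unit gets Q=-1 under the intervention. S values become -4, -12, -6, -16, -2; E[S|do(Q=-1)] = -8.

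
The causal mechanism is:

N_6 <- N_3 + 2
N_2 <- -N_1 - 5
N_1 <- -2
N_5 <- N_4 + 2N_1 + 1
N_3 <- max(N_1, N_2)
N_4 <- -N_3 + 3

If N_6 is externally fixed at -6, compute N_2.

do(N_6=-6) replaces the equation N_6 <- N_3 + 2 with the constant N_6 = -6.
N_2 is not downstream of the intervention, so its value is determined by the original equations.
N_2 = -N_1 - 5  [with N_1=-2]  = -3

-3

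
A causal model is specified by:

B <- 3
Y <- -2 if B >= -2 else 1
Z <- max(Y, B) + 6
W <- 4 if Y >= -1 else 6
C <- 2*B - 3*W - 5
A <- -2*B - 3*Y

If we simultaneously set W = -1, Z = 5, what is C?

The joint intervention fixes W = -1, Z = 5, removing each variable's own equation.
C = 2*B - 3*W - 5  [with B=3, W=-1]  = 4

4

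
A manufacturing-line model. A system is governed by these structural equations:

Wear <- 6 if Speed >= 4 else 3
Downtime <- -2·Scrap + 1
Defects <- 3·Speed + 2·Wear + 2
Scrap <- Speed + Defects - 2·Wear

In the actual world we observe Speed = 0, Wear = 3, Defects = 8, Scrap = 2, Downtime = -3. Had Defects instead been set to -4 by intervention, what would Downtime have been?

21

do(Defects=-4) replaces the equation Defects <- 3·Speed + 2·Wear + 2 with the constant Defects = -4.
Wear = 6 if Speed >= 4 else 3  [with Speed=0]  = 3
Scrap = Speed + Defects - 2·Wear  [with Speed=0, Defects=-4, Wear=3]  = -10
Downtime = -2·Scrap + 1  [with Scrap=-10]  = 21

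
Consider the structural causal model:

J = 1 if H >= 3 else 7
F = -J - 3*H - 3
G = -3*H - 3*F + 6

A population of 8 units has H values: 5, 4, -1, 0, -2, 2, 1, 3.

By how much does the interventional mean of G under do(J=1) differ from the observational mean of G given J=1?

Under do(J=1), J's equation is replaced by J=1 for every unit. Per-unit G: 48, 42, 12, 18, 6, 30, 24, 36. Mean = 27.
E[G|J=1] averages over only the 3 units with J=1 (H = 5, 4, 3): G = 48, 42, 36, mean 42.
Difference = 27 − 42 = -15.

-15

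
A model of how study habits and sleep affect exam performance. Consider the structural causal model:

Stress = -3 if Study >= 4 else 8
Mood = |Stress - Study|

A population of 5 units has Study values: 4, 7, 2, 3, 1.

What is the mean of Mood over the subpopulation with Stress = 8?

6

E[Mood|Stress=8] averages over only the 3 units with Stress=8 (Study = 2, 3, 1): Mood = 6, 5, 7, mean 6.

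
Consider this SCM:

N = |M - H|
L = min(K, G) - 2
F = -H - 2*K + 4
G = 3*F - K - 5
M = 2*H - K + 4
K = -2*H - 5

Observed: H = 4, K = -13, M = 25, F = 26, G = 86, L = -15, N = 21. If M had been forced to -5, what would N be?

9

The intervention breaks the incoming arrows to M: M = 2*H - K + 4 no longer applies, and M = -5.
N = |M - H|  [with M=-5, H=4]  = 9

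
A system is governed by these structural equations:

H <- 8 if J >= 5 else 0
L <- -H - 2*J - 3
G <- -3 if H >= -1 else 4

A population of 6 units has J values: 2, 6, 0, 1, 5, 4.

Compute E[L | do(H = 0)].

-9

do(H=0) breaks H's dependence on J. With H=0 fixed, L across the units is -7, -15, -3, -5, -13, -11, mean -9.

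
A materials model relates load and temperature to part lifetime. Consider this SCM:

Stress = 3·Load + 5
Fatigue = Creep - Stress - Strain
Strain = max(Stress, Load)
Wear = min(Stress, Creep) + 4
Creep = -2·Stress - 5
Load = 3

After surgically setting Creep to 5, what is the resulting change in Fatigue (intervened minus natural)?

38

Under do(Creep=5), the mechanism Creep = -2·Stress - 5 is discarded; Creep is fixed at 5.
Stress = 3·Load + 5  [with Load=3]  = 14
Strain = max(Stress, Load)  [with Stress=14, Load=3]  = 14
Fatigue = Creep - Stress - Strain  [with Creep=5, Stress=14, Strain=14]  = -23
Without intervention: Stress = 3·Load + 5  [with Load=3]  = 14; Strain = max(Stress, Load)  [with Stress=14, Load=3]  = 14; Creep = -2·Stress - 5  [with Stress=14]  = -33; Fatigue = Creep - Stress - Strain  [with Creep=-33, Stress=14, Strain=14]  = -61.
Change = -23 − (-61) = 38.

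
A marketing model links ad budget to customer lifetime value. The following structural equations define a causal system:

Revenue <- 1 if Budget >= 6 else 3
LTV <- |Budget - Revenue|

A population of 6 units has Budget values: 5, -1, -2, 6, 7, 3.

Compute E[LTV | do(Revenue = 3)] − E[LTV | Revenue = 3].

0.25

Every unit gets Revenue=3 under the intervention. LTV values become 2, 4, 5, 3, 4, 0; E[LTV|do(Revenue=3)] = 3.
E[LTV|Revenue=3] averages over only the 4 units with Revenue=3 (Budget = 5, -1, -2, 3): LTV = 2, 4, 5, 0, mean 2.75.
Difference = 3 − 2.75 = 0.25.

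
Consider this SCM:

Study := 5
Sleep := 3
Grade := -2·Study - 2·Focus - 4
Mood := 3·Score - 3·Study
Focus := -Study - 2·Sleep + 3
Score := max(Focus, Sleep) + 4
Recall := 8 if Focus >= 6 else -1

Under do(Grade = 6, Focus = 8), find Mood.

21

Under do(Grade = 6, Focus = 8), each intervened variable's structural equation is replaced by its fixed value.
Score = max(Focus, Sleep) + 4  [with Focus=8, Sleep=3]  = 12
Mood = 3·Score - 3·Study  [with Score=12, Study=5]  = 21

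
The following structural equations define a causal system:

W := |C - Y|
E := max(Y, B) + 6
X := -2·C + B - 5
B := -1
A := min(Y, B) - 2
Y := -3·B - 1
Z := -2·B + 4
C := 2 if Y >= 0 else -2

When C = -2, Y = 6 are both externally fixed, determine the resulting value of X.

Under do(C = -2, Y = 6), each intervened variable's structural equation is replaced by its fixed value.
X = -2·C + B - 5  [with C=-2, B=-1]  = -2

-2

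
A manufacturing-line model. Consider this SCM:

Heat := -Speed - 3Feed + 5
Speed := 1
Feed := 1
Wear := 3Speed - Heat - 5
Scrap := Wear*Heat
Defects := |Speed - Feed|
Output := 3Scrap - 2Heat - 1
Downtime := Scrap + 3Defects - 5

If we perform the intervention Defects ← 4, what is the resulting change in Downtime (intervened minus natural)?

12

do(Defects=4) replaces the equation Defects := |Speed - Feed| with the constant Defects = 4.
Heat = -Speed - 3Feed + 5  [with Speed=1, Feed=1]  = 1
Wear = 3Speed - Heat - 5  [with Speed=1, Heat=1]  = -3
Scrap = Wear*Heat  [with Wear=-3, Heat=1]  = -3
Downtime = Scrap + 3Defects - 5  [with Scrap=-3, Defects=4]  = 4
Without intervention: Heat = -Speed - 3Feed + 5  [with Speed=1, Feed=1]  = 1; Wear = 3Speed - Heat - 5  [with Speed=1, Heat=1]  = -3; Defects = |Speed - Feed|  [with Speed=1, Feed=1]  = 0; Scrap = Wear*Heat  [with Wear=-3, Heat=1]  = -3; Downtime = Scrap + 3Defects - 5  [with Scrap=-3, Defects=0]  = -8.
Change = 4 − (-8) = 12.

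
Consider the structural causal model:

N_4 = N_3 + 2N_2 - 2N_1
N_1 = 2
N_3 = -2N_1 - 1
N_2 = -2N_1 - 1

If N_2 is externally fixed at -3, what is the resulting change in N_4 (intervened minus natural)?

Under do(N_2=-3), the mechanism N_2 = -2N_1 - 1 is discarded; N_2 is fixed at -3.
N_3 = -2N_1 - 1  [with N_1=2]  = -5
N_4 = N_3 + 2N_2 - 2N_1  [with N_3=-5, N_2=-3, N_1=2]  = -15
Without intervention: N_2 = -2N_1 - 1  [with N_1=2]  = -5; N_3 = -2N_1 - 1  [with N_1=2]  = -5; N_4 = N_3 + 2N_2 - 2N_1  [with N_3=-5, N_2=-5, N_1=2]  = -19.
Change = -15 − (-19) = 4.

4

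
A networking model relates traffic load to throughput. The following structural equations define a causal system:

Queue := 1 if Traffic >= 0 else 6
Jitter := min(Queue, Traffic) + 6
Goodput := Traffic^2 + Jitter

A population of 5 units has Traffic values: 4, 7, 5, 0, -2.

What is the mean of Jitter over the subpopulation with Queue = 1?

6.75

E[Jitter|Queue=1] averages over only the 4 units with Queue=1 (Traffic = 4, 7, 5, 0): Jitter = 7, 7, 7, 6, mean 6.75.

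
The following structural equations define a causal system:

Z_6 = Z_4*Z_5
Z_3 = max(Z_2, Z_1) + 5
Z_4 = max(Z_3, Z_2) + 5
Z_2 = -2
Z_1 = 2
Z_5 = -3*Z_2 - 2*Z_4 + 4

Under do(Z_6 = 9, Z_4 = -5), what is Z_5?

20

Setting Z_6 = 9, Z_4 = -5 by intervention discards those variables' equations.
Z_5 = -3*Z_2 - 2*Z_4 + 4  [with Z_2=-2, Z_4=-5]  = 20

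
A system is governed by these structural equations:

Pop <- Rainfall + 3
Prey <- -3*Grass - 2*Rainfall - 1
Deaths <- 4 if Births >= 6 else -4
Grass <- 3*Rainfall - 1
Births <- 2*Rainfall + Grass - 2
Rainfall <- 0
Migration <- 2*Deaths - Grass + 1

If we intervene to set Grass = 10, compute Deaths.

do(Grass=10) replaces the equation Grass <- 3*Rainfall - 1 with the constant Grass = 10.
Births = 2*Rainfall + Grass - 2  [with Rainfall=0, Grass=10]  = 8
Deaths = 4 if Births >= 6 else -4  [with Births=8]  = 4

4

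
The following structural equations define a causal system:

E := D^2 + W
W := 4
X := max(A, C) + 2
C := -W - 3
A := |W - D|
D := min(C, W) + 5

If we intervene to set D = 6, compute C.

Under do(D=6), the mechanism D := min(C, W) + 5 is discarded; D is fixed at 6.
Since C is not a descendant of the intervened variable, it is unaffected.
C = -W - 3  [with W=4]  = -7

-7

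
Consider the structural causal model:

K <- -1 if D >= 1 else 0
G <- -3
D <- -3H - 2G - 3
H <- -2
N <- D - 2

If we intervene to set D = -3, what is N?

The intervention breaks the incoming arrows to D: D <- -3H - 2G - 3 no longer applies, and D = -3.
N = D - 2  [with D=-3]  = -5

-5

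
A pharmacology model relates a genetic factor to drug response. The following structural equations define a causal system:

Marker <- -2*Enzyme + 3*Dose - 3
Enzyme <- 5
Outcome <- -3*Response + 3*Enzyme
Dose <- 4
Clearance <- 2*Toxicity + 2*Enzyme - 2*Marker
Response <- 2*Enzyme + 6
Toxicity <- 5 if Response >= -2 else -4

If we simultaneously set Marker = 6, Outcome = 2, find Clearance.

Under do(Marker = 6, Outcome = 2), each intervened variable's structural equation is replaced by its fixed value.
Response = 2*Enzyme + 6  [with Enzyme=5]  = 16
Toxicity = 5 if Response >= -2 else -4  [with Response=16]  = 5
Clearance = 2*Toxicity + 2*Enzyme - 2*Marker  [with Toxicity=5, Enzyme=5, Marker=6]  = 8

8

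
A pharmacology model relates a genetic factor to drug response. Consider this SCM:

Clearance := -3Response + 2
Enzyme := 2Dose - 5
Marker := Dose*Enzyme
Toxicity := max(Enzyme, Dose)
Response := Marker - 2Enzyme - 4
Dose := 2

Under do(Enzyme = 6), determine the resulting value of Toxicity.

6

do(Enzyme=6) replaces the equation Enzyme := 2Dose - 5 with the constant Enzyme = 6.
Toxicity = max(Enzyme, Dose)  [with Enzyme=6, Dose=2]  = 6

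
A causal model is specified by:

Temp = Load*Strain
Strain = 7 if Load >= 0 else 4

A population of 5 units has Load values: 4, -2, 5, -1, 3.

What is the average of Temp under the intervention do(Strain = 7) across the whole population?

The intervention sets Strain=7 in all 5 units regardless of Load. Recomputing Temp per unit gives 28, -14, 35, -7, 21; average 12.6.

12.6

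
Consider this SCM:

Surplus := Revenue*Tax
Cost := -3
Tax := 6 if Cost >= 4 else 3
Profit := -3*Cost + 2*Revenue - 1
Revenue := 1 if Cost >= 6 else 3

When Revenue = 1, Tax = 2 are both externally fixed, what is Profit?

Setting Revenue = 1, Tax = 2 by intervention discards those variables' equations.
Profit = -3*Cost + 2*Revenue - 1  [with Cost=-3, Revenue=1]  = 10

10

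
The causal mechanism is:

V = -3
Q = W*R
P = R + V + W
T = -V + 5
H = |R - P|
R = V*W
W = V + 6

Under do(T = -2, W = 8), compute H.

Setting T = -2, W = 8 by intervention discards those variables' equations.
R = V*W  [with V=-3, W=8]  = -24
P = R + V + W  [with R=-24, V=-3, W=8]  = -19
H = |R - P|  [with R=-24, P=-19]  = 5

5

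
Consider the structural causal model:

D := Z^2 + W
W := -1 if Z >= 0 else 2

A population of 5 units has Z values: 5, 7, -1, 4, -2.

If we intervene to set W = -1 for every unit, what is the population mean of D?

18

do(W=-1) breaks W's dependence on Z. With W=-1 fixed, D across the units is 24, 48, 0, 15, 3, mean 18.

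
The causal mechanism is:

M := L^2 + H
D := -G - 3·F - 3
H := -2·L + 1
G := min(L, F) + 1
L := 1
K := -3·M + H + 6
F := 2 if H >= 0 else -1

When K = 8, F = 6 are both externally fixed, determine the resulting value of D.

Under do(K = 8, F = 6), each intervened variable's structural equation is replaced by its fixed value.
G = min(L, F) + 1  [with L=1, F=6]  = 2
D = -G - 3·F - 3  [with G=2, F=6]  = -23

-23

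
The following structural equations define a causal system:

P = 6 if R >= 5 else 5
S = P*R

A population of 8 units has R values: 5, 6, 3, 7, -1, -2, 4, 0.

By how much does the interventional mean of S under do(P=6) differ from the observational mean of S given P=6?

-19.5

The intervention sets P=6 in all 8 units regardless of R. Recomputing S per unit gives 30, 36, 18, 42, -6, -12, 24, 0; average 16.5.
Observing P=6 restricts to units where P's equation naturally yields 6: R ∈ {5, 6, 7}. In that subpopulation S = 30, 36, 42, mean 36.
Difference = 16.5 − 36 = -19.5.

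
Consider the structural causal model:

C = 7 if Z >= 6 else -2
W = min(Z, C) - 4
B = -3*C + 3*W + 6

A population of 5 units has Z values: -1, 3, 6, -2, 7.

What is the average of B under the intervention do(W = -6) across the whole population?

The intervention sets W=-6 in all 5 units regardless of Z. Recomputing B per unit gives -6, -6, -33, -6, -33; average -16.8.

-16.8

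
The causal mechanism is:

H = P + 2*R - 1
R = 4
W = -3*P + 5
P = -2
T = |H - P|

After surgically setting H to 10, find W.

do(H=10) replaces the equation H = P + 2*R - 1 with the constant H = 10.
W is not downstream of the intervention, so its value is determined by the original equations.
W = -3*P + 5  [with P=-2]  = 11

11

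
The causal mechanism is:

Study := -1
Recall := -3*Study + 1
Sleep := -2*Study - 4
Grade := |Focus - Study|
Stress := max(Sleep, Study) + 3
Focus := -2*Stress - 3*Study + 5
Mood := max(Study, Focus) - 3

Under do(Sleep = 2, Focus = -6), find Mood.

Setting Sleep = 2, Focus = -6 by intervention discards those variables' equations.
Mood = max(Study, Focus) - 3  [with Study=-1, Focus=-6]  = -4

-4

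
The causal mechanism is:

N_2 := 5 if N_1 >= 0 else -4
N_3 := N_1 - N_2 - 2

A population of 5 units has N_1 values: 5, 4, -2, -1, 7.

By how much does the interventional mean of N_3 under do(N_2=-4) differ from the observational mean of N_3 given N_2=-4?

Under do(N_2=-4), N_2's equation is replaced by N_2=-4 for every unit. Per-unit N_3: 7, 6, 0, 1, 9. Mean = 4.6.
E[N_3|N_2=-4] averages over only the 2 units with N_2=-4 (N_1 = -2, -1): N_3 = 0, 1, mean 0.5.
Difference = 4.6 − 0.5 = 4.1.

4.1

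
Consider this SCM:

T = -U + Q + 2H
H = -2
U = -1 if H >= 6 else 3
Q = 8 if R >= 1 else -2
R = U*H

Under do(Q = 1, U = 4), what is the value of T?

The joint intervention fixes Q = 1, U = 4, removing each variable's own equation.
T = -U + Q + 2H  [with U=4, Q=1, H=-2]  = -7

-7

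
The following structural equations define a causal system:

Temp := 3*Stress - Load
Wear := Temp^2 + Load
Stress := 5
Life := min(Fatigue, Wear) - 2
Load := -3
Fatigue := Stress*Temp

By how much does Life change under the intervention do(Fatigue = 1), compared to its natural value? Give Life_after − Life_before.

-89

The intervention breaks the incoming arrows to Fatigue: Fatigue := Stress*Temp no longer applies, and Fatigue = 1.
Temp = 3*Stress - Load  [with Stress=5, Load=-3]  = 18
Wear = Temp^2 + Load  [with Temp=18, Load=-3]  = 321
Life = min(Fatigue, Wear) - 2  [with Fatigue=1, Wear=321]  = -1
Without intervention: Temp = 3*Stress - Load  [with Stress=5, Load=-3]  = 18; Wear = Temp^2 + Load  [with Temp=18, Load=-3]  = 321; Fatigue = Stress*Temp  [with Stress=5, Temp=18]  = 90; Life = min(Fatigue, Wear) - 2  [with Fatigue=90, Wear=321]  = 88.
Change = -1 − 88 = -89.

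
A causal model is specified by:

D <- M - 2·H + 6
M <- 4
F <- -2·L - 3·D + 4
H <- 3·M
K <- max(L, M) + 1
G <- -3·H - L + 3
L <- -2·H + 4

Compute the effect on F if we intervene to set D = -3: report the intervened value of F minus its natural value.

-33

The intervention breaks the incoming arrows to D: D <- M - 2·H + 6 no longer applies, and D = -3.
H = 3·M  [with M=4]  = 12
L = -2·H + 4  [with H=12]  = -20
F = -2·L - 3·D + 4  [with L=-20, D=-3]  = 53
Without intervention: H = 3·M  [with M=4]  = 12; D = M - 2·H + 6  [with M=4, H=12]  = -14; L = -2·H + 4  [with H=12]  = -20; F = -2·L - 3·D + 4  [with L=-20, D=-14]  = 86.
Change = 53 − 86 = -33.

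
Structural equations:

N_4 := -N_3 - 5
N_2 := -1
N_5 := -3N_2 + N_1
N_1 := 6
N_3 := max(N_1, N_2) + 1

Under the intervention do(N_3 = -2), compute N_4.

-3

The intervention breaks the incoming arrows to N_3: N_3 := max(N_1, N_2) + 1 no longer applies, and N_3 = -2.
N_4 = -N_3 - 5  [with N_3=-2]  = -3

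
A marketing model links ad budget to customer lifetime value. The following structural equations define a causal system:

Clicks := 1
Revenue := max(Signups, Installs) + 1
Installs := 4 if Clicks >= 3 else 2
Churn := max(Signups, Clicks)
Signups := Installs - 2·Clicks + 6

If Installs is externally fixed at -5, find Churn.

Under do(Installs=-5), the mechanism Installs := 4 if Clicks >= 3 else 2 is discarded; Installs is fixed at -5.
Signups = Installs - 2·Clicks + 6  [with Installs=-5, Clicks=1]  = -1
Churn = max(Signups, Clicks)  [with Signups=-1, Clicks=1]  = 1

1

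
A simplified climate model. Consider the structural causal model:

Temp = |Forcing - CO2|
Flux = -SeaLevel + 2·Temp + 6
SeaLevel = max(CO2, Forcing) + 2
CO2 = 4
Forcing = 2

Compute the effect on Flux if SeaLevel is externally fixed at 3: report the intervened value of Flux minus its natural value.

Intervening sets SeaLevel = 3 and removes its equation (SeaLevel = max(CO2, Forcing) + 2).
Temp = |Forcing - CO2|  [with Forcing=2, CO2=4]  = 2
Flux = -SeaLevel + 2·Temp + 6  [with SeaLevel=3, Temp=2]  = 7
Without intervention: Temp = |Forcing - CO2|  [with Forcing=2, CO2=4]  = 2; SeaLevel = max(CO2, Forcing) + 2  [with CO2=4, Forcing=2]  = 6; Flux = -SeaLevel + 2·Temp + 6  [with SeaLevel=6, Temp=2]  = 4.
Change = 7 − 4 = 3.

3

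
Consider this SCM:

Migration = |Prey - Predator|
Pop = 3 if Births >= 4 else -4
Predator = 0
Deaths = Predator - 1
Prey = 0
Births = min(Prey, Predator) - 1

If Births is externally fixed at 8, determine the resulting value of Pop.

The intervention breaks the incoming arrows to Births: Births = min(Prey, Predator) - 1 no longer applies, and Births = 8.
Pop = 3 if Births >= 4 else -4  [with Births=8]  = 3

3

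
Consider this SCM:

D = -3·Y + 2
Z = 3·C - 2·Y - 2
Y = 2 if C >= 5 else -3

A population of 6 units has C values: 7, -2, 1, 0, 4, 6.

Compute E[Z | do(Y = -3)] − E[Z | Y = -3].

5.75

Under do(Y=-3), Y's equation is replaced by Y=-3 for every unit. Per-unit Z: 25, -2, 7, 4, 16, 22. Mean = 12.
Conditioning on Y=-3 selects the 4 unit(s) with C ∈ {-2, 1, 0, 4}. Their Z values: -2, 7, 4, 16. Mean = 6.25.
Difference = 12 − 6.25 = 5.75.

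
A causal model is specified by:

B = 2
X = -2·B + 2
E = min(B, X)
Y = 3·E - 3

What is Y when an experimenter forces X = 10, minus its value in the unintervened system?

12

Under do(X=10), the mechanism X = -2·B + 2 is discarded; X is fixed at 10.
E = min(B, X)  [with B=2, X=10]  = 2
Y = 3·E - 3  [with E=2]  = 3
Without intervention: X = -2·B + 2  [with B=2]  = -2; E = min(B, X)  [with B=2, X=-2]  = -2; Y = 3·E - 3  [with E=-2]  = -9.
Change = 3 − (-9) = 12.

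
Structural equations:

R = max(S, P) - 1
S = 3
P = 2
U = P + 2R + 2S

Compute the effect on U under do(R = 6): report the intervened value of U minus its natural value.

The intervention breaks the incoming arrows to R: R = max(S, P) - 1 no longer applies, and R = 6.
U = P + 2R + 2S  [with P=2, R=6, S=3]  = 20
Without intervention: R = max(S, P) - 1  [with S=3, P=2]  = 2; U = P + 2R + 2S  [with P=2, R=2, S=3]  = 12.
Change = 20 − 12 = 8.

8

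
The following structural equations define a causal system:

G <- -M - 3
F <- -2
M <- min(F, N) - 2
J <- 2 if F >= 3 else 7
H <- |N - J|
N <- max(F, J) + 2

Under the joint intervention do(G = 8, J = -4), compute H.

4

The joint intervention fixes G = 8, J = -4, removing each variable's own equation.
N = max(F, J) + 2  [with F=-2, J=-4]  = 0
H = |N - J|  [with N=0, J=-4]  = 4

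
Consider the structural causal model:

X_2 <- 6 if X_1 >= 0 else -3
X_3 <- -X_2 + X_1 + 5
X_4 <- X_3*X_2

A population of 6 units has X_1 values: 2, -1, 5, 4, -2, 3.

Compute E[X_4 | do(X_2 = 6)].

Every unit gets X_2=6 under the intervention. X_4 values become 6, -12, 24, 18, -18, 12; E[X_4|do(X_2=6)] = 5.

5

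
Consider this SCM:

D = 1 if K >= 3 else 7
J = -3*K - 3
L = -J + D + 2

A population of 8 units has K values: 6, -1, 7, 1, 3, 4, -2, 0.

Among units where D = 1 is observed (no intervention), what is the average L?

21

Observing D=1 restricts to units where D's equation naturally yields 1: K ∈ {6, 7, 3, 4}. In that subpopulation L = 24, 27, 15, 18, mean 21.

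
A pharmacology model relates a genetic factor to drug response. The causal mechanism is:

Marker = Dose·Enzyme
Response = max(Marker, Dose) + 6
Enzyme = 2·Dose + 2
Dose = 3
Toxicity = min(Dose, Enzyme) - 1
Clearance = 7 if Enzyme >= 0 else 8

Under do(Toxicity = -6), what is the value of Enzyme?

Under do(Toxicity=-6), the mechanism Toxicity = min(Dose, Enzyme) - 1 is discarded; Toxicity is fixed at -6.
No directed path runs from Toxicity to Enzyme, so Enzyme keeps its natural value.
Enzyme = 2·Dose + 2  [with Dose=3]  = 8

8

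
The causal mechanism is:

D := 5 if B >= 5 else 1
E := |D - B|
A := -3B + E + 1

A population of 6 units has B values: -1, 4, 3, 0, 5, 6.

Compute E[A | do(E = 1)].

-6.5

do(E=1) breaks E's dependence on B. With E=1 fixed, A across the units is 5, -10, -7, 2, -13, -16, mean -6.5.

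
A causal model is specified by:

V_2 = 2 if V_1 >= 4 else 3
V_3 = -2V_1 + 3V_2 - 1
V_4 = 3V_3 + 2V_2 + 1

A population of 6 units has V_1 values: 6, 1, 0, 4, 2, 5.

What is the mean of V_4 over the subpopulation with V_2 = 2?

E[V_4|V_2=2] averages over only the 3 units with V_2=2 (V_1 = 6, 4, 5): V_4 = -16, -4, -10, mean -10.

-10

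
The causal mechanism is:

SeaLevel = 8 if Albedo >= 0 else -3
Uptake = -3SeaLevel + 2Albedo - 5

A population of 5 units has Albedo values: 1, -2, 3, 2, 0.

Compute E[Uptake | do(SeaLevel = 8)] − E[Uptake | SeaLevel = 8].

-1.4

Every unit gets SeaLevel=8 under the intervention. Uptake values become -27, -33, -23, -25, -29; E[Uptake|do(SeaLevel=8)] = -27.4.
E[Uptake|SeaLevel=8] averages over only the 4 units with SeaLevel=8 (Albedo = 1, 3, 2, 0): Uptake = -27, -23, -25, -29, mean -26.
Difference = -27.4 − (-26) = -1.4.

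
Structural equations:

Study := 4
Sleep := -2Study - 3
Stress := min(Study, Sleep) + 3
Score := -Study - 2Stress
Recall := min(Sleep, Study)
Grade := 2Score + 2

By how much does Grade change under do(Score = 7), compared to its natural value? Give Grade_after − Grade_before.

Under do(Score=7), the mechanism Score := -Study - 2Stress is discarded; Score is fixed at 7.
Grade = 2Score + 2  [with Score=7]  = 16
Without intervention: Sleep = -2Study - 3  [with Study=4]  = -11; Stress = min(Study, Sleep) + 3  [with Study=4, Sleep=-11]  = -8; Score = -Study - 2Stress  [with Study=4, Stress=-8]  = 12; Grade = 2Score + 2  [with Score=12]  = 26.
Change = 16 − 26 = -10.

-10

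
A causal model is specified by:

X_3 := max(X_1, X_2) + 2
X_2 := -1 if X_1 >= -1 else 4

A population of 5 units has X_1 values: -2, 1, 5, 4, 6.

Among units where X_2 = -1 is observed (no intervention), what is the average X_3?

Conditioning on X_2=-1 selects the 4 unit(s) with X_1 ∈ {1, 5, 4, 6}. Their X_3 values: 3, 7, 6, 8. Mean = 6.

6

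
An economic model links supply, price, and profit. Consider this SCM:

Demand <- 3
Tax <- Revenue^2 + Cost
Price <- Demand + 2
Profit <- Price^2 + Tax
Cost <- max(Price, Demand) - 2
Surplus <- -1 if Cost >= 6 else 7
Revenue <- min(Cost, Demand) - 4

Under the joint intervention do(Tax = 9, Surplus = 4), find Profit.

34

Under do(Tax = 9, Surplus = 4), each intervened variable's structural equation is replaced by its fixed value.
Price = Demand + 2  [with Demand=3]  = 5
Profit = Price^2 + Tax  [with Price=5, Tax=9]  = 34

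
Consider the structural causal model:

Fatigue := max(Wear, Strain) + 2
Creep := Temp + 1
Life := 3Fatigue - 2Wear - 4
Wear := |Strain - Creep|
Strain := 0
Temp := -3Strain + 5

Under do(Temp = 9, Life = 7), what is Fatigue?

12

Setting Temp = 9, Life = 7 by intervention discards those variables' equations.
Creep = Temp + 1  [with Temp=9]  = 10
Wear = |Strain - Creep|  [with Strain=0, Creep=10]  = 10
Fatigue = max(Wear, Strain) + 2  [with Wear=10, Strain=0]  = 12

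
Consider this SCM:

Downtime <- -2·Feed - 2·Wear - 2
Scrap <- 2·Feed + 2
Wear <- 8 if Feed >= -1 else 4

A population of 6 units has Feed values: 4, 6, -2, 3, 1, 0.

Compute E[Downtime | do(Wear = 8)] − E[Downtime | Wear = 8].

The intervention sets Wear=8 in all 6 units regardless of Feed. Recomputing Downtime per unit gives -26, -30, -14, -24, -20, -18; average -22.
E[Downtime|Wear=8] averages over only the 5 units with Wear=8 (Feed = 4, 6, 3, 1, 0): Downtime = -26, -30, -24, -20, -18, mean -23.6.
Difference = -22 − (-23.6) = 1.6.

1.6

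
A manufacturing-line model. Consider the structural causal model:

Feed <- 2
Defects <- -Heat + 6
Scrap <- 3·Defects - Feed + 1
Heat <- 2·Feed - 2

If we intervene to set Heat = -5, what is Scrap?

Under do(Heat=-5), the mechanism Heat <- 2·Feed - 2 is discarded; Heat is fixed at -5.
Defects = -Heat + 6  [with Heat=-5]  = 11
Scrap = 3·Defects - Feed + 1  [with Defects=11, Feed=2]  = 32

32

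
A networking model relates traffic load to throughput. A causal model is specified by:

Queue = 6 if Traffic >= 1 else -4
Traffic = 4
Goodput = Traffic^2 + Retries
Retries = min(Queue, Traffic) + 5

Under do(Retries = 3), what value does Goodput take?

The intervention breaks the incoming arrows to Retries: Retries = min(Queue, Traffic) + 5 no longer applies, and Retries = 3.
Goodput = Traffic^2 + Retries  [with Traffic=4, Retries=3]  = 19

19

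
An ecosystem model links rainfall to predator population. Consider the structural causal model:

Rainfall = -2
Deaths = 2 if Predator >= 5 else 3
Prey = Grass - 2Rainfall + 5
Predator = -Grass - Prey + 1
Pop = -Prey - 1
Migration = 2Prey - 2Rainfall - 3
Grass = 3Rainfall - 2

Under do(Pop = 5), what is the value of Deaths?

2

The intervention breaks the incoming arrows to Pop: Pop = -Prey - 1 no longer applies, and Pop = 5.
Deaths is not downstream of the intervention, so its value is determined by the original equations.
Grass = 3Rainfall - 2  [with Rainfall=-2]  = -8
Prey = Grass - 2Rainfall + 5  [with Grass=-8, Rainfall=-2]  = 1
Predator = -Grass - Prey + 1  [with Grass=-8, Prey=1]  = 8
Deaths = 2 if Predator >= 5 else 3  [with Predator=8]  = 2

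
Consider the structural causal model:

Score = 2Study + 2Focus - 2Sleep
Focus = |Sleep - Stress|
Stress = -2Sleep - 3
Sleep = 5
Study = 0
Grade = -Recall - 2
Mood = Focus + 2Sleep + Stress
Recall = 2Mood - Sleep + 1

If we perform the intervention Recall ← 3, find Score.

26

The intervention breaks the incoming arrows to Recall: Recall = 2Mood - Sleep + 1 no longer applies, and Recall = 3.
Score is not downstream of the intervention, so its value is determined by the original equations.
Stress = -2Sleep - 3  [with Sleep=5]  = -13
Focus = |Sleep - Stress|  [with Sleep=5, Stress=-13]  = 18
Score = 2Study + 2Focus - 2Sleep  [with Study=0, Focus=18, Sleep=5]  = 26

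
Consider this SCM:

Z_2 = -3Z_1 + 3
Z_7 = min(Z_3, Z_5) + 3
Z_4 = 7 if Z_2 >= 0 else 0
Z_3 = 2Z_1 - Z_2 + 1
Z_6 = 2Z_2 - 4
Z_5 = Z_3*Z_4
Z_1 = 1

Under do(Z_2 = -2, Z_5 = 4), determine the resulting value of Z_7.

7

The joint intervention fixes Z_2 = -2, Z_5 = 4, removing each variable's own equation.
Z_3 = 2Z_1 - Z_2 + 1  [with Z_1=1, Z_2=-2]  = 5
Z_7 = min(Z_3, Z_5) + 3  [with Z_3=5, Z_5=4]  = 7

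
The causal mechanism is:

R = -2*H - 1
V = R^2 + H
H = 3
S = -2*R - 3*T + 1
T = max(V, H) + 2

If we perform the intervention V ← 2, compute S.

0

do(V=2) replaces the equation V = R^2 + H with the constant V = 2.
R = -2*H - 1  [with H=3]  = -7
T = max(V, H) + 2  [with V=2, H=3]  = 5
S = -2*R - 3*T + 1  [with R=-7, T=5]  = 0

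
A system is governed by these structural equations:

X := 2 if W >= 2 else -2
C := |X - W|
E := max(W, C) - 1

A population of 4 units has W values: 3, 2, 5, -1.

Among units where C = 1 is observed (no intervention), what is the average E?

Conditioning on C=1 selects the 2 unit(s) with W ∈ {3, -1}. Their E values: 2, 0. Mean = 1.

1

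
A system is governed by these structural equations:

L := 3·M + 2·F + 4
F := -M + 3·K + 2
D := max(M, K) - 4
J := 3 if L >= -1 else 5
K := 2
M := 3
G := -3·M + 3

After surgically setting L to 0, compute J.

Under do(L=0), the mechanism L := 3·M + 2·F + 4 is discarded; L is fixed at 0.
J = 3 if L >= -1 else 5  [with L=0]  = 3

3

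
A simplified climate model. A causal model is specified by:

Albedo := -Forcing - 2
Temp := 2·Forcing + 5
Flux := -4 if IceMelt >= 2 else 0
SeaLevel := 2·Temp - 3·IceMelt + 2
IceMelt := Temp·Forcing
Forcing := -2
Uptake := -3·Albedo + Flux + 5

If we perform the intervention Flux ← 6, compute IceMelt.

do(Flux=6) replaces the equation Flux := -4 if IceMelt >= 2 else 0 with the constant Flux = 6.
IceMelt is not downstream of the intervention, so its value is determined by the original equations.
Temp = 2·Forcing + 5  [with Forcing=-2]  = 1
IceMelt = Temp·Forcing  [with Temp=1, Forcing=-2]  = -2

-2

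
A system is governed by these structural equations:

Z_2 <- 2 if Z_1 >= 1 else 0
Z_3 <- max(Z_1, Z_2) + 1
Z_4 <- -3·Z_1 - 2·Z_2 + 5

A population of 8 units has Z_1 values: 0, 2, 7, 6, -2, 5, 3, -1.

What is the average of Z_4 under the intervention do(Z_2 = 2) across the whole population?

-6.5

Every unit gets Z_2=2 under the intervention. Z_4 values become 1, -5, -20, -17, 7, -14, -8, 4; E[Z_4|do(Z_2=2)] = -6.5.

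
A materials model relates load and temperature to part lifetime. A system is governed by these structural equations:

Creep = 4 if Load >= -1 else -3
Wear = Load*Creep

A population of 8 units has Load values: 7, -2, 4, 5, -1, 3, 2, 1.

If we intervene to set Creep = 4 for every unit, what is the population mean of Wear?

9.5

The intervention sets Creep=4 in all 8 units regardless of Load. Recomputing Wear per unit gives 28, -8, 16, 20, -4, 12, 8, 4; average 9.5.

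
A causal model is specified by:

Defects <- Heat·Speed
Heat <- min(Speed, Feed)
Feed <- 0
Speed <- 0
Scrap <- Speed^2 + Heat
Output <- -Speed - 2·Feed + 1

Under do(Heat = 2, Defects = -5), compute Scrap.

2

Setting Heat = 2, Defects = -5 by intervention discards those variables' equations.
Scrap = Speed^2 + Heat  [with Speed=0, Heat=2]  = 2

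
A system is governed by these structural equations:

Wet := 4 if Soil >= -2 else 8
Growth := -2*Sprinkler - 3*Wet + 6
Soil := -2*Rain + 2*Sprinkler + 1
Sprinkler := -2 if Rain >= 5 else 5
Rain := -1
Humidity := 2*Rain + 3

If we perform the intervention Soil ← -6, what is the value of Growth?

-28

do(Soil=-6) replaces the equation Soil := -2*Rain + 2*Sprinkler + 1 with the constant Soil = -6.
Sprinkler = -2 if Rain >= 5 else 5  [with Rain=-1]  = 5
Wet = 4 if Soil >= -2 else 8  [with Soil=-6]  = 8
Growth = -2*Sprinkler - 3*Wet + 6  [with Sprinkler=5, Wet=8]  = -28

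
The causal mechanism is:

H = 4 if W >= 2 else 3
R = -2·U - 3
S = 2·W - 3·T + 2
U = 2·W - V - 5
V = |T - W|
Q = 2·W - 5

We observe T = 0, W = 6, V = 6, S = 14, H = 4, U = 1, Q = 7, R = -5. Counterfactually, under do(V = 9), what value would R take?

The intervention breaks the incoming arrows to V: V = |T - W| no longer applies, and V = 9.
U = 2·W - V - 5  [with W=6, V=9]  = -2
R = -2·U - 3  [with U=-2]  = 1

1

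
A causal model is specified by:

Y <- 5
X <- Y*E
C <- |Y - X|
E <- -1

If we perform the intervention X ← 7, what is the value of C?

The intervention breaks the incoming arrows to X: X <- Y*E no longer applies, and X = 7.
C = |Y - X|  [with Y=5, X=7]  = 2

2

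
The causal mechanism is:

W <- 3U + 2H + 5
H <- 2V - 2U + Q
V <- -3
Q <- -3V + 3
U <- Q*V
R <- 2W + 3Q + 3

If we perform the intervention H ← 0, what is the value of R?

-167

Under do(H=0), the mechanism H <- 2V - 2U + Q is discarded; H is fixed at 0.
Q = -3V + 3  [with V=-3]  = 12
U = Q*V  [with Q=12, V=-3]  = -36
W = 3U + 2H + 5  [with U=-36, H=0]  = -103
R = 2W + 3Q + 3  [with W=-103, Q=12]  = -167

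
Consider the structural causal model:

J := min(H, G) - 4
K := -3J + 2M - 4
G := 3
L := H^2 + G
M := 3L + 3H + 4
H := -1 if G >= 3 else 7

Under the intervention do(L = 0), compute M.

do(L=0) replaces the equation L := H^2 + G with the constant L = 0.
H = -1 if G >= 3 else 7  [with G=3]  = -1
M = 3L + 3H + 4  [with L=0, H=-1]  = 1

1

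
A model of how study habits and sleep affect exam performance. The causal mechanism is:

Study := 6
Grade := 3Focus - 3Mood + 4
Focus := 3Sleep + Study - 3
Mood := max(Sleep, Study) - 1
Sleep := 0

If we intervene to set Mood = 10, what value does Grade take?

Intervening sets Mood = 10 and removes its equation (Mood := max(Sleep, Study) - 1).
Focus = 3Sleep + Study - 3  [with Sleep=0, Study=6]  = 3
Grade = 3Focus - 3Mood + 4  [with Focus=3, Mood=10]  = -17

-17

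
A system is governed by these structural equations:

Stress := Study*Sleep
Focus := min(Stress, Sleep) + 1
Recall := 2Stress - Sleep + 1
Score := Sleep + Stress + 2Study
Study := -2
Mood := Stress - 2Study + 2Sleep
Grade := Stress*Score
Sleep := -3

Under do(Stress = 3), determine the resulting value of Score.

-4

do(Stress=3) replaces the equation Stress := Study*Sleep with the constant Stress = 3.
Score = Sleep + Stress + 2Study  [with Sleep=-3, Stress=3, Study=-2]  = -4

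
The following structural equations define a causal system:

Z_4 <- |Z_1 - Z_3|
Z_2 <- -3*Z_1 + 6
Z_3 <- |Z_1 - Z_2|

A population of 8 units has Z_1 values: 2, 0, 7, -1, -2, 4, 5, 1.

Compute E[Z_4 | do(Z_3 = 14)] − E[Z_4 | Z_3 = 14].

-0.5

do(Z_3=14) breaks Z_3's dependence on Z_1. With Z_3=14 fixed, Z_4 across the units is 12, 14, 7, 15, 16, 10, 9, 13, mean 12.
E[Z_4|Z_3=14] averages over only the 2 units with Z_3=14 (Z_1 = -2, 5): Z_4 = 16, 9, mean 12.5.
Difference = 12 − 12.5 = -0.5.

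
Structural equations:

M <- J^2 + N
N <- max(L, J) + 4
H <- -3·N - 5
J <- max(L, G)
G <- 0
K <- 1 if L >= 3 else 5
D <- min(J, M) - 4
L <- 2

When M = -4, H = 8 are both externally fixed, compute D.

-8

Under do(M = -4, H = 8), each intervened variable's structural equation is replaced by its fixed value.
J = max(L, G)  [with L=2, G=0]  = 2
D = min(J, M) - 4  [with J=2, M=-4]  = -8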